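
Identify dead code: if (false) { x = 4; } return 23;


condition is constant false, so the whole block is unreachable
Dead: 'if (false) { x = 4; }'


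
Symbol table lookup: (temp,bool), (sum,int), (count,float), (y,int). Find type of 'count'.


Lookup 'count' → type float


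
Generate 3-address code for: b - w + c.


Break into single-operator statements:
t1 = b - w
t2 = t1 + c


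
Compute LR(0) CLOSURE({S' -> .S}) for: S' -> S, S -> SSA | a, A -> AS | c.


Start: S' -> .S
For each item with dot before a nonterminal B, add B -> .γ for every B-production
Closure: [S' -> .S, S -> .SSA, S -> .a]


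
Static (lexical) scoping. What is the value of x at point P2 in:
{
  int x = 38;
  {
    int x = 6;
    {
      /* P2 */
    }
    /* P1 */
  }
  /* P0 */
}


P2's block does not declare x; resolves to the enclosing declaration at depth 1
x = 6


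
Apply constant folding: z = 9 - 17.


9 - 17 = -8 at compile time
Optimized: z = -8


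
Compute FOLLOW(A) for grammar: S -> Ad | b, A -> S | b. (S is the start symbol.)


$ ∈ FOLLOW(S). For each A -> αBβ: add FIRST(β)\{ε} to FOLLOW(B); if β nullable, add FOLLOW(A).
FOLLOW(A) = {d}


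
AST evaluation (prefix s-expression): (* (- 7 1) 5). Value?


Evaluate inner: (- 7 1) = 6
Evaluate root: (* 6 5) = 30
Result: 30


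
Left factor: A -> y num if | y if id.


Common prefix: 'y'
Factored: A -> y A', A' -> num if | if id


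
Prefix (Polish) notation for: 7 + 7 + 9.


left-to-right (same/higher precedence on left): tree is (+ (+ 7 7) 9)
Prefix: + + 7 7 9


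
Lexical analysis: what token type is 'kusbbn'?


Pattern: letter/underscore followed by alphanumerics, not a keyword
Type: IDENTIFIER


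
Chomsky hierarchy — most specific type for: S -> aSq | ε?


Single nonterminal LHS, but a^n q^n is not regular
Classification: Type 2 (Context-Free)


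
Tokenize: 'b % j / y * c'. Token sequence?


Scan left to right, longest-match per lexeme
Tokens: ID(b), OP(%), ID(j), OP(/), ID(y), OP(*), ID(c)


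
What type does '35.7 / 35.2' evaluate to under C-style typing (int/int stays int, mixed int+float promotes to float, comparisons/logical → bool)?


Operand types: float / float
Rule: mixed int/float promotes to float; int/int stays int
Result type: float


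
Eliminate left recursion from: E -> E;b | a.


Left-recursive alternatives: E;b; non-recursive: a
Introduce E': E -> aE', E' -> ;bE' | ε


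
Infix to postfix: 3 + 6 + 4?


Left to right (same or higher precedence on left)
Postfix: 3 6 + 4 +


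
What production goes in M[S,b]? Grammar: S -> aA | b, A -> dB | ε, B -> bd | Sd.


For [S, b]: 'b' ∈ FIRST(b)
Entry: S -> b


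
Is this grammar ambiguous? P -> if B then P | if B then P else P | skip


dangling else: 'if B then if B then skip else skip' parses two ways
Ambiguous


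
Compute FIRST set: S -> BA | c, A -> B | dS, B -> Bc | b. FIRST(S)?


Per alternative of S: FIRST(BA) = {b}; FIRST(c) = {c}
FIRST(S) = {b, c}


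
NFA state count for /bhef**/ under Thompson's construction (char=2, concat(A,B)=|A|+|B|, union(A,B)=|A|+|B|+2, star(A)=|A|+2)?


Syntax tree has 4 char leaf(s), 0 union(s), 2 star(s)
chars contribute 4×2 = 8; each union adds +2; each star adds +2
Total: 8 + 0 + 4 = 12 states


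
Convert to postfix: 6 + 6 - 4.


Left to right (same or higher precedence on left)
Postfix: 6 6 + 4 -


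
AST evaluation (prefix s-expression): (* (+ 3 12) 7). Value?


Evaluate inner: (+ 3 12) = 15
Evaluate root: (* 15 7) = 105
Result: 105


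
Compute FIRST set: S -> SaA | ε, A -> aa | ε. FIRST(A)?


Per alternative of A: FIRST(aa) = {a}; FIRST(ε) = {ε}
FIRST(A) = {a, ε}


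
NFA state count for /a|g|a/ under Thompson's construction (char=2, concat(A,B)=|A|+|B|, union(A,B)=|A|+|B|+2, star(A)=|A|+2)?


Syntax tree has 3 char leaf(s), 2 union(s), 0 star(s)
chars contribute 3×2 = 6; each union adds +2; each star adds +2
Total: 6 + 4 + 0 = 10 states


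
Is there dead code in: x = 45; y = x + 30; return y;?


x is read by y's definition; y is returned
No dead code


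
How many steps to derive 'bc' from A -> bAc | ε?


Derivation: A => bAc => bc
Steps: 2


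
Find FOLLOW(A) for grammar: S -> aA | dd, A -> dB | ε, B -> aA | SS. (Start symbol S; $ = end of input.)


$ ∈ FOLLOW(S). For each A -> αBβ: add FIRST(β)\{ε} to FOLLOW(B); if β nullable, add FOLLOW(A).
FOLLOW(A) = {$, a, d}


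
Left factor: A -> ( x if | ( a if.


Common prefix: '('
Factored: A -> ( A', A' -> x if | a if


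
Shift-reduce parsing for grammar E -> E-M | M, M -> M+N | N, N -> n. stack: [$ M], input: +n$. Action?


shift '+' to continue M -> M+N
Action: shift


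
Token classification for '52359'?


Pattern: digits only
Type: INTEGER_LITERAL


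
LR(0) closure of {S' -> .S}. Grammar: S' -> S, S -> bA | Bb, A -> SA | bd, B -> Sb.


Start: S' -> .S
For each item with dot before a nonterminal B, add B -> .γ for every B-production
Closure: [S' -> .S, S -> .bA, S -> .Bb, B -> .Sb]


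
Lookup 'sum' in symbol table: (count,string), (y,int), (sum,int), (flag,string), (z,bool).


Lookup 'sum' → type int


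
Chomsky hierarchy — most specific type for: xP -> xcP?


LHS has context (more than one symbol) and |LHS| ≤ |RHS|
Classification: Type 1 (Context-Sensitive)


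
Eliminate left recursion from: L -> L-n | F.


Left-recursive alternatives: L-n; non-recursive: F
Introduce L': L -> FL', L' -> -nL' | ε


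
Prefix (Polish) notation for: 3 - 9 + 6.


left-to-right (same/higher precedence on left): tree is (+ (- 3 9) 6)
Prefix: + - 3 9 6


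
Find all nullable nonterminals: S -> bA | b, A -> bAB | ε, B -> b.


A nonterminal is nullable iff some alternative derives ε (directly, or every symbol in it is nullable)
Nullable: {A}


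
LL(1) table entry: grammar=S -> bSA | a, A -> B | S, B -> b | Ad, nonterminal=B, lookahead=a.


For [B, a]: 'a' ∈ FIRST(Ad)
Entry: B -> Ad


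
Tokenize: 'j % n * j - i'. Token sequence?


Scan left to right, longest-match per lexeme
Tokens: ID(j), OP(%), ID(n), OP(*), ID(j), OP(-), ID(i)


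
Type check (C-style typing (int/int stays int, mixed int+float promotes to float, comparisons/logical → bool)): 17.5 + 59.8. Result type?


Operand types: float + float
Rule: mixed int/float promotes to float; int/int stays int
Result type: float


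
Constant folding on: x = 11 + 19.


11 + 19 = 30 at compile time
Optimized: x = 30


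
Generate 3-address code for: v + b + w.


Break into single-operator statements:
t1 = v + b
t2 = t1 + w


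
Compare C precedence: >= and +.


'+' is additive (level 9); '>=' is relational (level 7)
Higher level binds tighter
'+' has higher precedence than '>='


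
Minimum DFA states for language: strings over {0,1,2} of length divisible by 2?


Track length mod 2: states 0..1, accept at 0
Minimal DFA: 2 states


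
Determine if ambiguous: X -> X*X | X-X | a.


'a*a-a' has two parse trees (no precedence encoded between * and -)
Ambiguous


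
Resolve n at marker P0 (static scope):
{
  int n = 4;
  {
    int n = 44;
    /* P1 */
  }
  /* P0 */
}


n declared in the same block as P0
n = 4


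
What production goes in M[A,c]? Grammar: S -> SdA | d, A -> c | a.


For [A, c]: 'c' ∈ FIRST(c)
Entry: A -> c


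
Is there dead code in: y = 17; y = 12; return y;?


first assignment to y is overwritten before any read
Dead: 'y = 17'


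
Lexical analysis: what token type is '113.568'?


Pattern: digits with a decimal point
Type: FLOAT_LITERAL


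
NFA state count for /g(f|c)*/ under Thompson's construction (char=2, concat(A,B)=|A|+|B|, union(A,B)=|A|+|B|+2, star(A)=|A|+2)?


Syntax tree has 3 char leaf(s), 1 union(s), 1 star(s)
chars contribute 3×2 = 6; each union adds +2; each star adds +2
Total: 6 + 2 + 2 = 10 states


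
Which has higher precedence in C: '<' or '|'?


'<' is relational (level 7); '|' is bitwise OR (level 3)
Higher level binds tighter
'<' has higher precedence than '|'


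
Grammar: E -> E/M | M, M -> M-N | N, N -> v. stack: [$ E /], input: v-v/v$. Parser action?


no handle ('E/' is not any RHS); shift 'v'
Action: shift


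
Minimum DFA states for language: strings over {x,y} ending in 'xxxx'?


Track the longest suffix of input matching a prefix of 'xxxx': 5 classes (prefixes of length 0..4)
Minimal DFA: 5 states


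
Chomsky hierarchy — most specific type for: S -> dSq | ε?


Single nonterminal LHS, but d^n q^n is not regular
Classification: Type 2 (Context-Free)


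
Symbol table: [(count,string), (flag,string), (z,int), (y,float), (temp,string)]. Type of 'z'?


Lookup 'z' → type int


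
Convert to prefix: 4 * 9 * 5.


left-to-right (same/higher precedence on left): tree is (* (* 4 9) 5)
Prefix: * * 4 9 5


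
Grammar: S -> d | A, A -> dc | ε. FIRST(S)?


Per alternative of S: FIRST(d) = {d}; FIRST(A) = {d, ε}
FIRST(S) = {d, ε}


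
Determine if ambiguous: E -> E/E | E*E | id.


'id/id*id' has two parse trees (no precedence encoded between / and *)
Ambiguous


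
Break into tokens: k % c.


Scan left to right, longest-match per lexeme
Tokens: ID(k), OP(%), ID(c)


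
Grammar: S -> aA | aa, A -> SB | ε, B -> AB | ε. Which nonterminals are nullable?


A nonterminal is nullable iff some alternative derives ε (directly, or every symbol in it is nullable)
Nullable: {A, B}


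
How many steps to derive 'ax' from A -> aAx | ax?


Derivation: A => ax
Steps: 1


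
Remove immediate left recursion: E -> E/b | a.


Left-recursive alternatives: E/b; non-recursive: a
Introduce E': E -> aE', E' -> /bE' | ε


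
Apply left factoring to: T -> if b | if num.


Common prefix: 'if'
Factored: T -> if T', T' -> b | num


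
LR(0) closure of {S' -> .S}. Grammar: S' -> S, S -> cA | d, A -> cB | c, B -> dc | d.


Start: S' -> .S
For each item with dot before a nonterminal B, add B -> .γ for every B-production
Closure: [S' -> .S, S -> .cA, S -> .d]


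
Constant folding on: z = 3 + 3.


3 + 3 = 6 at compile time
Optimized: z = 6


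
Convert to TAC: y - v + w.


Break into single-operator statements:
t1 = y - v
t2 = t1 + w


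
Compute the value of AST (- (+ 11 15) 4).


Evaluate inner: (+ 11 15) = 26
Evaluate root: (- 26 4) = 22
Result: 22


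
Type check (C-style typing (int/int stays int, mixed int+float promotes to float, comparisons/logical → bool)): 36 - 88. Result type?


Operand types: int - int
Rule: mixed int/float promotes to float; int/int stays int
Result type: int


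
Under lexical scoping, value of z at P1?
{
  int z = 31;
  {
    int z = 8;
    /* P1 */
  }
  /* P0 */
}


z declared in the same block as P1
z = 8


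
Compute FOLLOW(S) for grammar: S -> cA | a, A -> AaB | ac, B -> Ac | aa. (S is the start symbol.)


$ ∈ FOLLOW(S). For each A -> αBβ: add FIRST(β)\{ε} to FOLLOW(B); if β nullable, add FOLLOW(A).
FOLLOW(S) = {$}


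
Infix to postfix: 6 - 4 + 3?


Left to right (same or higher precedence on left)
Postfix: 6 4 - 3 +


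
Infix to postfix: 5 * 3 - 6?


Left to right (same or higher precedence on left)
Postfix: 5 3 * 6 -


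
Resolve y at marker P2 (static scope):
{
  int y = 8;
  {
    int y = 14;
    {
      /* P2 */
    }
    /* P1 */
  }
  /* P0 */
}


P2's block does not declare y; resolves to the enclosing declaration at depth 1
y = 14


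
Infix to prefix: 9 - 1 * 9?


'*' binds tighter: tree is (- 9 (* 1 9))
Prefix: - 9 * 1 9


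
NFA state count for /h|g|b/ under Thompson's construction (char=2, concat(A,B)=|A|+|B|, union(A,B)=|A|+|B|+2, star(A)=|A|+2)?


Syntax tree has 3 char leaf(s), 2 union(s), 0 star(s)
chars contribute 3×2 = 6; each union adds +2; each star adds +2
Total: 6 + 4 + 0 = 10 states


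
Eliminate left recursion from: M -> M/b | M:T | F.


Left-recursive alternatives: M/b, M:T; non-recursive: F
Introduce M': M -> FM', M' -> /bM' | :TM' | ε


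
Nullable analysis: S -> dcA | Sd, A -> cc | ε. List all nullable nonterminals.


A nonterminal is nullable iff some alternative derives ε (directly, or every symbol in it is nullable)
Nullable: {A}


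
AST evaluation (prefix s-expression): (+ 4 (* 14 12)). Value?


Evaluate inner: (* 14 12) = 168
Evaluate root: (+ 4 168) = 172
Result: 172


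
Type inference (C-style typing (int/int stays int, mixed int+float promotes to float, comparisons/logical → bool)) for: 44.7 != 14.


Operand types: float != int
Rule: comparison yields bool
Result type: bool


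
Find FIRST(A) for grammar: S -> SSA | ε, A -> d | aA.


Per alternative of A: FIRST(d) = {d}; FIRST(aA) = {a}
FIRST(A) = {a, d}


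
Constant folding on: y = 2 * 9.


2 * 9 = 18 at compile time
Optimized: y = 18


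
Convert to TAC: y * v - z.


Break into single-operator statements:
t1 = y * v
t2 = t1 - z


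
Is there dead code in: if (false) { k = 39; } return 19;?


condition is constant false, so the whole block is unreachable
Dead: 'if (false) { k = 39; }'


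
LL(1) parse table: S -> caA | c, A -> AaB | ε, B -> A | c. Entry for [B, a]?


For [B, a]: 'a' ∈ FIRST(A)
Entry: B -> A


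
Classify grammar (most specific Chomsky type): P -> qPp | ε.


Single nonterminal LHS, but q^n p^n is not regular
Classification: Type 2 (Context-Free)


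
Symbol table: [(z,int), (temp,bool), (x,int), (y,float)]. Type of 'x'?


Lookup 'x' → type int


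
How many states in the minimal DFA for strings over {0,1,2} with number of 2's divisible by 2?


Track (count of 2) mod 2: states 0..1, accept at 0
Minimal DFA: 2 states


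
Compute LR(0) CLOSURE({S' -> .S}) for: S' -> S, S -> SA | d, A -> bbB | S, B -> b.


Start: S' -> .S
For each item with dot before a nonterminal B, add B -> .γ for every B-production
Closure: [S' -> .S, S -> .SA, S -> .d]


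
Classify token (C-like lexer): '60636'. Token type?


Pattern: digits only
Type: INTEGER_LITERAL


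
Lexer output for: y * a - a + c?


Scan left to right, longest-match per lexeme
Tokens: ID(y), OP(*), ID(a), OP(-), ID(a), OP(+), ID(c)


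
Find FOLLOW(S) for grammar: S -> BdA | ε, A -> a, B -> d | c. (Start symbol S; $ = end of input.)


$ ∈ FOLLOW(S). For each A -> αBβ: add FIRST(β)\{ε} to FOLLOW(B); if β nullable, add FOLLOW(A).
FOLLOW(S) = {$}


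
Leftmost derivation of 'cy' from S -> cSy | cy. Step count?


Derivation: S => cy
Steps: 1


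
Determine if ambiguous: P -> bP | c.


right-linear, alternatives start with distinct terminals 'b' vs 'c': unique leftmost derivation
Unambiguous


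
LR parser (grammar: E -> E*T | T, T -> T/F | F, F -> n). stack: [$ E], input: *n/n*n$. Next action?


shift '*' to continue E -> E*T
Action: shift


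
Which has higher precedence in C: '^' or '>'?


'>' is relational (level 7); '^' is bitwise XOR (level 4)
Higher level binds tighter
'>' has higher precedence than '^'


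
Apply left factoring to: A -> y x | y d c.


Common prefix: 'y'
Factored: A -> y A', A' -> x | d c


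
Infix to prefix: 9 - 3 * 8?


'*' binds tighter: tree is (- 9 (* 3 8))
Prefix: - 9 * 3 8


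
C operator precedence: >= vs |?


'>=' is relational (level 7); '|' is bitwise OR (level 3)
Higher level binds tighter
'>=' has higher precedence than '|'


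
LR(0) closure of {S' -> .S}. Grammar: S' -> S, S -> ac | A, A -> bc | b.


Start: S' -> .S
For each item with dot before a nonterminal B, add B -> .γ for every B-production
Closure: [S' -> .S, S -> .ac, S -> .A, A -> .bc, A -> .b]


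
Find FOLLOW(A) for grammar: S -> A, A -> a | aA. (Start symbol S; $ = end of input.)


$ ∈ FOLLOW(S). For each A -> αBβ: add FIRST(β)\{ε} to FOLLOW(B); if β nullable, add FOLLOW(A).
FOLLOW(A) = {$}


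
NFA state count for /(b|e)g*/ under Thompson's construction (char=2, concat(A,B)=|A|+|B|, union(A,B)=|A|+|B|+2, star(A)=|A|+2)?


Syntax tree has 3 char leaf(s), 1 union(s), 1 star(s)
chars contribute 3×2 = 6; each union adds +2; each star adds +2
Total: 6 + 2 + 2 = 10 states


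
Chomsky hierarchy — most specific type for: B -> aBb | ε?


Single nonterminal LHS, but a^n b^n is not regular
Classification: Type 2 (Context-Free)


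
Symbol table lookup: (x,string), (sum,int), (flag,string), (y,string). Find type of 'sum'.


Lookup 'sum' → type int


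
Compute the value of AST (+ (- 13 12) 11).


Evaluate inner: (- 13 12) = 1
Evaluate root: (+ 1 11) = 12
Result: 12


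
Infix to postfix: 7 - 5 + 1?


Left to right (same or higher precedence on left)
Postfix: 7 5 - 1 +


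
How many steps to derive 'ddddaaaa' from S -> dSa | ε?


Derivation: S => dSa => ddSaa => dddSaaa => ddddSaaaa => ddddaaaa
Steps: 5


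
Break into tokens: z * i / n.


Scan left to right, longest-match per lexeme
Tokens: ID(z), OP(*), ID(i), OP(/), ID(n)


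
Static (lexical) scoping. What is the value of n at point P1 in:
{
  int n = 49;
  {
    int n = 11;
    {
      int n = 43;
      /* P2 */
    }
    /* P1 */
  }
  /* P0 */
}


n declared in the same block as P1
n = 11


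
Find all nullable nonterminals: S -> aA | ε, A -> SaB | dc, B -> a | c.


A nonterminal is nullable iff some alternative derives ε (directly, or every symbol in it is nullable)
Nullable: {S}


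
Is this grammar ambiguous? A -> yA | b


right-linear, alternatives start with distinct terminals 'y' vs 'b': unique leftmost derivation
Unambiguous


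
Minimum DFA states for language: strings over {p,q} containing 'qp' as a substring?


KMP-style automaton: 2 progress states + 1 absorbing accept = 3
Minimal DFA: 3 states


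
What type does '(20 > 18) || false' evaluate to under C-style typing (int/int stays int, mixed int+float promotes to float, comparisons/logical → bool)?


Operand types: bool || bool
Rule: logical operators take bool operands and yield bool
Result type: bool


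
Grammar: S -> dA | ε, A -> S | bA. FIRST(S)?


Per alternative of S: FIRST(dA) = {d}; FIRST(ε) = {ε}
FIRST(S) = {d, ε}


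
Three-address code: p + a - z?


Break into single-operator statements:
t1 = p + a
t2 = t1 - z


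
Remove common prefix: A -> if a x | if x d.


Common prefix: 'if'
Factored: A -> if A', A' -> a x | x d


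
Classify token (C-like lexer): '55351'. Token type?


Pattern: digits only
Type: INTEGER_LITERAL


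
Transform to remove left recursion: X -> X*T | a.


Left-recursive alternatives: X*T; non-recursive: a
Introduce X': X -> aX', X' -> *TX' | ε


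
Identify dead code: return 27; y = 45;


statement follows a return and is unreachable
Dead: 'y = 45'


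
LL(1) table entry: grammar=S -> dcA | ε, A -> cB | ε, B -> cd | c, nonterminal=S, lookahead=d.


For [S, d]: 'd' ∈ FIRST(dcA)
Entry: S -> dcA


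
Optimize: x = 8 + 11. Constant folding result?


8 + 11 = 19 at compile time
Optimized: x = 19


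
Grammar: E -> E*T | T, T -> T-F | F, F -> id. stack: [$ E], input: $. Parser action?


start symbol E on stack, input exhausted
Action: accept


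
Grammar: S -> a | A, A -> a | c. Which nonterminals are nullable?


A nonterminal is nullable iff some alternative derives ε (directly, or every symbol in it is nullable)
Nullable: {}


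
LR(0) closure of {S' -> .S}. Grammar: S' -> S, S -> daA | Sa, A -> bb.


Start: S' -> .S
For each item with dot before a nonterminal B, add B -> .γ for every B-production
Closure: [S' -> .S, S -> .daA, S -> .Sa]


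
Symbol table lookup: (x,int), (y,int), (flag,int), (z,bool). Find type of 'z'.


Lookup 'z' → type bool


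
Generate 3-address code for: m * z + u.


Break into single-operator statements:
t1 = m * z
t2 = t1 + u


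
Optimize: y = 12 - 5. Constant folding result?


12 - 5 = 7 at compile time
Optimized: y = 7


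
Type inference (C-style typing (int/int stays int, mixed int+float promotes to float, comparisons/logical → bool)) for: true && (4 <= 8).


Operand types: bool && bool
Rule: logical operators take bool operands and yield bool
Result type: bool


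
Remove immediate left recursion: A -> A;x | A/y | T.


Left-recursive alternatives: A;x, A/y; non-recursive: T
Introduce A': A -> TA', A' -> ;xA' | /yA' | ε


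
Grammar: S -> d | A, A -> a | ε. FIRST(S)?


Per alternative of S: FIRST(d) = {d}; FIRST(A) = {a, ε}
FIRST(S) = {a, d, ε}


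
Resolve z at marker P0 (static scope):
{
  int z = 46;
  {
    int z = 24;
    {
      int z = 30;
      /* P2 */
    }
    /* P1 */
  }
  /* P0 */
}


z declared in the same block as P0
z = 46


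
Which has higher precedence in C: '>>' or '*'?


'*' is multiplicative (level 10); '>>' is shift (level 8)
Higher level binds tighter
'*' has higher precedence than '>>'


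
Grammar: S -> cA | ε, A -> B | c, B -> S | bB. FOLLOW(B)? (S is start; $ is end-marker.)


$ ∈ FOLLOW(S). For each A -> αBβ: add FIRST(β)\{ε} to FOLLOW(B); if β nullable, add FOLLOW(A).
FOLLOW(B) = {$}


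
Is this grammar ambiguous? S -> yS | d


right-linear, alternatives start with distinct terminals 'y' vs 'd': unique leftmost derivation
Unambiguous


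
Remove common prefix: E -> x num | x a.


Common prefix: 'x'
Factored: E -> x E', E' -> num | a


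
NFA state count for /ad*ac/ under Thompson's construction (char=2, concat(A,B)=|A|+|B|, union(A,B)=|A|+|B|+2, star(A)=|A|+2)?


Syntax tree has 4 char leaf(s), 0 union(s), 1 star(s)
chars contribute 4×2 = 8; each union adds +2; each star adds +2
Total: 8 + 0 + 2 = 10 states


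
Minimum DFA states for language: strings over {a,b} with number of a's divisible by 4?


Track (count of a) mod 4: states 0..3, accept at 0
Minimal DFA: 4 states


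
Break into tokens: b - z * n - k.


Scan left to right, longest-match per lexeme
Tokens: ID(b), OP(-), ID(z), OP(*), ID(n), OP(-), ID(k)


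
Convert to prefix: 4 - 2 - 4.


left-to-right (same/higher precedence on left): tree is (- (- 4 2) 4)
Prefix: - - 4 2 4


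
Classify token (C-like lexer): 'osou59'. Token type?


Pattern: letter/underscore followed by alphanumerics, not a keyword
Type: IDENTIFIER


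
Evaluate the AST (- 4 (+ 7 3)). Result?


Evaluate inner: (+ 7 3) = 10
Evaluate root: (- 4 10) = -6
Result: -6


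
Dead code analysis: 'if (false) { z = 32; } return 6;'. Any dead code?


condition is constant false, so the whole block is unreachable
Dead: 'if (false) { z = 32; }'


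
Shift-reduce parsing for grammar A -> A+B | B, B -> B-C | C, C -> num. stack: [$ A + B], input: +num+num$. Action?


handle 'A+B' on top; lookahead ∈ FOLLOW(A) = {+, $}
Action: reduce (A -> A+B)


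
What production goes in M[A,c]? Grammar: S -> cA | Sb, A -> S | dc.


For [A, c]: 'c' ∈ FIRST(S)
Entry: A -> S


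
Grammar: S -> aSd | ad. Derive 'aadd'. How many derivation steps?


Derivation: S => aSd => aadd
Steps: 2


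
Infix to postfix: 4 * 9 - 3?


Left to right (same or higher precedence on left)
Postfix: 4 9 * 3 -


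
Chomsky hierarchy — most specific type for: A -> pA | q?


Right-linear: every RHS is a terminal or a terminal followed by one nonterminal
Classification: Type 3 (Regular)


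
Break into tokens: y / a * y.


Scan left to right, longest-match per lexeme
Tokens: ID(y), OP(/), ID(a), OP(*), ID(y)


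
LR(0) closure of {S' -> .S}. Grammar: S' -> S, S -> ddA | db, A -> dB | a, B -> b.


Start: S' -> .S
For each item with dot before a nonterminal B, add B -> .γ for every B-production
Closure: [S' -> .S, S -> .ddA, S -> .db]


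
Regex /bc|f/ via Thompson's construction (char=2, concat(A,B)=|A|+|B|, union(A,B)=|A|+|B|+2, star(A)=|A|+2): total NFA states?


Syntax tree has 3 char leaf(s), 1 union(s), 0 star(s)
chars contribute 3×2 = 6; each union adds +2; each star adds +2
Total: 6 + 2 + 0 = 8 states


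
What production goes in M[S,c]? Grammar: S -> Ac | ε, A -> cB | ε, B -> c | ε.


For [S, c]: 'c' ∈ FIRST(Ac)
Entry: S -> Ac


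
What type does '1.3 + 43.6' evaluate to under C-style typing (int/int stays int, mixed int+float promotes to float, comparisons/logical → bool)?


Operand types: float + float
Rule: mixed int/float promotes to float; int/int stays int
Result type: float


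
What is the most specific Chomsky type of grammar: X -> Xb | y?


Left-linear: every RHS is a terminal or one nonterminal followed by a terminal
Classification: Type 3 (Regular)


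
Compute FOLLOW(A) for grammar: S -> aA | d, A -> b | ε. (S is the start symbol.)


$ ∈ FOLLOW(S). For each A -> αBβ: add FIRST(β)\{ε} to FOLLOW(B); if β nullable, add FOLLOW(A).
FOLLOW(A) = {$}


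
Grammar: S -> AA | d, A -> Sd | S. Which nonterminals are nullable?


A nonterminal is nullable iff some alternative derives ε (directly, or every symbol in it is nullable)
Nullable: {}


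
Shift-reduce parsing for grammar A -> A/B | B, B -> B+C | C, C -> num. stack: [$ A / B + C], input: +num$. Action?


handle 'B+C' on top
Action: reduce (B -> B+C)


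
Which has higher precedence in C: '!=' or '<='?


'<=' is relational (level 7); '!=' is equality (level 6)
Higher level binds tighter
'<=' has higher precedence than '!='


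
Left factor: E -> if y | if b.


Common prefix: 'if'
Factored: E -> if E', E' -> y | b


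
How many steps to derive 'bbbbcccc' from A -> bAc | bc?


Derivation: A => bAc => bbAcc => bbbAccc => bbbbcccc
Steps: 4


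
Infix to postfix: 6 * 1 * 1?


Left to right (same or higher precedence on left)
Postfix: 6 1 * 1 *


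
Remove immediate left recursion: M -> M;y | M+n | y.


Left-recursive alternatives: M;y, M+n; non-recursive: y
Introduce M': M -> yM', M' -> ;yM' | +nM' | ε


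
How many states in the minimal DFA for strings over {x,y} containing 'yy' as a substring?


KMP-style automaton: 2 progress states + 1 absorbing accept = 3
Minimal DFA: 3 states


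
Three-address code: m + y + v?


Break into single-operator statements:
t1 = m + y
t2 = t1 + v


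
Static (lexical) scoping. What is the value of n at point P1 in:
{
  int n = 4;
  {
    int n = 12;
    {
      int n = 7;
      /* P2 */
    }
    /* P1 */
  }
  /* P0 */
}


n declared in the same block as P1
n = 12


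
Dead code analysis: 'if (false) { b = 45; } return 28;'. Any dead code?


condition is constant false, so the whole block is unreachable
Dead: 'if (false) { b = 45; }'


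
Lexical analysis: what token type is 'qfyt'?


Pattern: letter/underscore followed by alphanumerics, not a keyword
Type: IDENTIFIER


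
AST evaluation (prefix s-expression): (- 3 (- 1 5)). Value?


Evaluate inner: (- 1 5) = -4
Evaluate root: (- 3 -4) = 7
Result: 7


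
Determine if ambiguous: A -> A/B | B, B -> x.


precedence layered via separate nonterminal B: deterministic
Unambiguous


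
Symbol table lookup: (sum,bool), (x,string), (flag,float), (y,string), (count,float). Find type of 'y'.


Lookup 'y' → type string


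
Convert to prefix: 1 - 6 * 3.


'*' binds tighter: tree is (- 1 (* 6 3))
Prefix: - 1 * 6 3


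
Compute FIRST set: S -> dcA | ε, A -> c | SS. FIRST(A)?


Per alternative of A: FIRST(c) = {c}; FIRST(SS) = {d, ε}
FIRST(A) = {c, d, ε}


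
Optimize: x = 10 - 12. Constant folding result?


10 - 12 = -2 at compile time
Optimized: x = -2


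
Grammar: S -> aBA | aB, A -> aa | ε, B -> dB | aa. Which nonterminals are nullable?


A nonterminal is nullable iff some alternative derives ε (directly, or every symbol in it is nullable)
Nullable: {A}


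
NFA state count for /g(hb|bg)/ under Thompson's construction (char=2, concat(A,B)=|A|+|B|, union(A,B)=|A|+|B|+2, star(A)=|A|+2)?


Syntax tree has 5 char leaf(s), 1 union(s), 0 star(s)
chars contribute 5×2 = 10; each union adds +2; each star adds +2
Total: 10 + 2 + 0 = 12 states


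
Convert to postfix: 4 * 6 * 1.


Left to right (same or higher precedence on left)
Postfix: 4 6 * 1 *


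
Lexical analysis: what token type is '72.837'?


Pattern: digits with a decimal point
Type: FLOAT_LITERAL


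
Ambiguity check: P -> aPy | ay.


balanced a^n…y^n: each string has a unique parse
Unambiguous


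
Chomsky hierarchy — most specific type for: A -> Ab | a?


Left-linear: every RHS is a terminal or one nonterminal followed by a terminal
Classification: Type 3 (Regular)


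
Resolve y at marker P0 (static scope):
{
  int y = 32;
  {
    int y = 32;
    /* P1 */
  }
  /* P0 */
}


y declared in the same block as P0
y = 32


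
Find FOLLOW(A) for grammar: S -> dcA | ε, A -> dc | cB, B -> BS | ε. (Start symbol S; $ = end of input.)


$ ∈ FOLLOW(S). For each A -> αBβ: add FIRST(β)\{ε} to FOLLOW(B); if β nullable, add FOLLOW(A).
FOLLOW(A) = {$, d}


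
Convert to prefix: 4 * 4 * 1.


left-to-right (same/higher precedence on left): tree is (* (* 4 4) 1)
Prefix: * * 4 4 1


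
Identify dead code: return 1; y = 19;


statement follows a return and is unreachable
Dead: 'y = 19'


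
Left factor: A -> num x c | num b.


Common prefix: 'num'
Factored: A -> num A', A' -> x c | b


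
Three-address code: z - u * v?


Break into single-operator statements:
t1 = u * v
t2 = z - t1


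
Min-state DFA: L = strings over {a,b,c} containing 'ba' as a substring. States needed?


KMP-style automaton: 2 progress states + 1 absorbing accept = 3
Minimal DFA: 3 states


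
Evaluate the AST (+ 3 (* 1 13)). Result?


Evaluate inner: (* 1 13) = 13
Evaluate root: (+ 3 13) = 16
Result: 16


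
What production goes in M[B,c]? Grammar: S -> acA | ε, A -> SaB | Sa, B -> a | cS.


For [B, c]: 'c' ∈ FIRST(cS)
Entry: B -> cS


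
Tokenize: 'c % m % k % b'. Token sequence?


Scan left to right, longest-match per lexeme
Tokens: ID(c), OP(%), ID(m), OP(%), ID(k), OP(%), ID(b)


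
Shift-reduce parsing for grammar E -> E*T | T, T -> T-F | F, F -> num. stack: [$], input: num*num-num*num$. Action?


no handle on stack; shift 'num'
Action: shift


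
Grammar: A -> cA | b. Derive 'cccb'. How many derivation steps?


Derivation: A => cA => ccA => cccA => cccb
Steps: 4


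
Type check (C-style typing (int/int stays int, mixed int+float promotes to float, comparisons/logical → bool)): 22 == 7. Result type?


Operand types: int == int
Rule: comparison yields bool
Result type: bool


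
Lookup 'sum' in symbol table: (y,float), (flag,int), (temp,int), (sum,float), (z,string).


Lookup 'sum' → type float


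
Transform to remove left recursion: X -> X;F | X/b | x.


Left-recursive alternatives: X;F, X/b; non-recursive: x
Introduce X': X -> xX', X' -> ;FX' | /bX' | ε


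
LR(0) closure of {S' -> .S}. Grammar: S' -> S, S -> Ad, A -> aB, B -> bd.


Start: S' -> .S
For each item with dot before a nonterminal B, add B -> .γ for every B-production
Closure: [S' -> .S, S -> .Ad, A -> .aB]


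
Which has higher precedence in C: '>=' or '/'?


'/' is multiplicative (level 10); '>=' is relational (level 7)
Higher level binds tighter
'/' has higher precedence than '>='


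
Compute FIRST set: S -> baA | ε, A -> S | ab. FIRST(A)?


Per alternative of A: FIRST(S) = {b, ε}; FIRST(ab) = {a}
FIRST(A) = {a, b, ε}


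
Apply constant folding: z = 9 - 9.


9 - 9 = 0 at compile time
Optimized: z = 0


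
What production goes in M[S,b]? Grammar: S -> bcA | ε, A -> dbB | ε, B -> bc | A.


For [S, b]: 'b' ∈ FIRST(bcA)
Entry: S -> bcA


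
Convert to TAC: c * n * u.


Break into single-operator statements:
t1 = c * n
t2 = t1 * u


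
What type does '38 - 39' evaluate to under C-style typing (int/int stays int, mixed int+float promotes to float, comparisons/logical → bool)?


Operand types: int - int
Rule: mixed int/float promotes to float; int/int stays int
Result type: int


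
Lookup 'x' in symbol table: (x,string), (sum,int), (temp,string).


Lookup 'x' → type string


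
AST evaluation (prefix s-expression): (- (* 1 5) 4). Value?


Evaluate inner: (* 1 5) = 5
Evaluate root: (- 5 4) = 1
Result: 1


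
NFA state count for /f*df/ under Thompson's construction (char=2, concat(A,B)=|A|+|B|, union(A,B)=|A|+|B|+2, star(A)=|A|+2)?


Syntax tree has 3 char leaf(s), 0 union(s), 1 star(s)
chars contribute 3×2 = 6; each union adds +2; each star adds +2
Total: 6 + 0 + 2 = 8 states


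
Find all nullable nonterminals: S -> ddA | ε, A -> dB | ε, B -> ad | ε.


A nonterminal is nullable iff some alternative derives ε (directly, or every symbol in it is nullable)
Nullable: {A, B, S}


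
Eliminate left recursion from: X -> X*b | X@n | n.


Left-recursive alternatives: X*b, X@n; non-recursive: n
Introduce X': X -> nX', X' -> *bX' | @nX' | ε


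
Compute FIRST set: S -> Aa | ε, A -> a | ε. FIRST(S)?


Per alternative of S: FIRST(Aa) = {a}; FIRST(ε) = {ε}
FIRST(S) = {a, ε}


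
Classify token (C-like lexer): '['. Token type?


Pattern: delimiter/punctuation
Type: PUNCTUATION


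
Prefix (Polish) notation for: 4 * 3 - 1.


left-to-right (same/higher precedence on left): tree is (- (* 4 3) 1)
Prefix: - * 4 3 1


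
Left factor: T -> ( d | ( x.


Common prefix: '('
Factored: T -> ( T', T' -> d | x


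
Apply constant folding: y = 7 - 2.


7 - 2 = 5 at compile time
Optimized: y = 5


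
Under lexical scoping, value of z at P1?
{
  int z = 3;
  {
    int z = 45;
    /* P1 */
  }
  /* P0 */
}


z declared in the same block as P1
z = 45


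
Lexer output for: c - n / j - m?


Scan left to right, longest-match per lexeme
Tokens: ID(c), OP(-), ID(n), OP(/), ID(j), OP(-), ID(m)


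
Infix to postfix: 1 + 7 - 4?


Left to right (same or higher precedence on left)
Postfix: 1 7 + 4 -


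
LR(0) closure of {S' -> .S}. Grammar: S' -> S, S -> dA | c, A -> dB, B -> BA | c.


Start: S' -> .S
For each item with dot before a nonterminal B, add B -> .γ for every B-production
Closure: [S' -> .S, S -> .dA, S -> .c]


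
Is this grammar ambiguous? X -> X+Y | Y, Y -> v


precedence layered via separate nonterminal Y: deterministic
Unambiguous


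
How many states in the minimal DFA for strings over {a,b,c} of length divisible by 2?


Track length mod 2: states 0..1, accept at 0
Minimal DFA: 2 states


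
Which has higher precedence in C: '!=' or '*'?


'*' is multiplicative (level 10); '!=' is equality (level 6)
Higher level binds tighter
'*' has higher precedence than '!='


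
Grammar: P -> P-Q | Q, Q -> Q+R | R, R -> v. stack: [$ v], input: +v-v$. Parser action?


'v' on top is the handle for R -> v
Action: reduce (R -> v)


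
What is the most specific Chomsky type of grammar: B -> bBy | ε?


Single nonterminal LHS, but b^n y^n is not regular
Classification: Type 2 (Context-Free)


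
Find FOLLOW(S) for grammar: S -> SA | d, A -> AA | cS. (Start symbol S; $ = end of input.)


$ ∈ FOLLOW(S). For each A -> αBβ: add FIRST(β)\{ε} to FOLLOW(B); if β nullable, add FOLLOW(A).
FOLLOW(S) = {$, c}


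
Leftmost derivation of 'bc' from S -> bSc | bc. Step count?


Derivation: S => bc
Steps: 1


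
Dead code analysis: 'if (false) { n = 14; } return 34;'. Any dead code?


condition is constant false, so the whole block is unreachable
Dead: 'if (false) { n = 14; }'


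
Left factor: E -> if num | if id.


Common prefix: 'if'
Factored: E -> if E', E' -> num | id


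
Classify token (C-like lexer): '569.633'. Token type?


Pattern: digits with a decimal point
Type: FLOAT_LITERAL


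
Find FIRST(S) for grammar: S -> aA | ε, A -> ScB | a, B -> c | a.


Per alternative of S: FIRST(aA) = {a}; FIRST(ε) = {ε}
FIRST(S) = {a, ε}


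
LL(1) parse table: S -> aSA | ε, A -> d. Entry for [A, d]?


For [A, d]: 'd' ∈ FIRST(d)
Entry: A -> d


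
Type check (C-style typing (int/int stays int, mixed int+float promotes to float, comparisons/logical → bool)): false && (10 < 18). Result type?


Operand types: bool && bool
Rule: logical operators take bool operands and yield bool
Result type: bool


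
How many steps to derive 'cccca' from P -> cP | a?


Derivation: P => cP => ccP => cccP => ccccP => cccca
Steps: 5


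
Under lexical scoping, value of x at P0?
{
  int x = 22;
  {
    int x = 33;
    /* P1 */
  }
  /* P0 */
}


x declared in the same block as P0
x = 22


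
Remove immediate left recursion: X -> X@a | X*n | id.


Left-recursive alternatives: X@a, X*n; non-recursive: id
Introduce X': X -> idX', X' -> @aX' | *nX' | ε


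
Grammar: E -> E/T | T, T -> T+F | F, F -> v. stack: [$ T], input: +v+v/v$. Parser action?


shift '+' to continue T -> T+F
Action: shift


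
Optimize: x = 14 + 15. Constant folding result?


14 + 15 = 29 at compile time
Optimized: x = 29


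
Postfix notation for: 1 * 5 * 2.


Left to right (same or higher precedence on left)
Postfix: 1 5 * 2 *


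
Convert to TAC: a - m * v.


Break into single-operator statements:
t1 = m * v
t2 = a - t1


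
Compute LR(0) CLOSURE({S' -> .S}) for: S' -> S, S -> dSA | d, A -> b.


Start: S' -> .S
For each item with dot before a nonterminal B, add B -> .γ for every B-production
Closure: [S' -> .S, S -> .dSA, S -> .d]


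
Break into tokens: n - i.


Scan left to right, longest-match per lexeme
Tokens: ID(n), OP(-), ID(i)


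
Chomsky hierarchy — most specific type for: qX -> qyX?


LHS has context (more than one symbol) and |LHS| ≤ |RHS|
Classification: Type 1 (Context-Sensitive)


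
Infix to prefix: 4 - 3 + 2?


left-to-right (same/higher precedence on left): tree is (+ (- 4 3) 2)
Prefix: + - 4 3 2


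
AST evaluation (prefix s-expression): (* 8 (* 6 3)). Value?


Evaluate inner: (* 6 3) = 18
Evaluate root: (* 8 18) = 144
Result: 144


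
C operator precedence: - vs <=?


'-' is additive (level 9); '<=' is relational (level 7)
Higher level binds tighter
'-' has higher precedence than '<='


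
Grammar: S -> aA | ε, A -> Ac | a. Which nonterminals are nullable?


A nonterminal is nullable iff some alternative derives ε (directly, or every symbol in it is nullable)
Nullable: {S}


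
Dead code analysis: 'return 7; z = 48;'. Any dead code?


statement follows a return and is unreachable
Dead: 'z = 48'


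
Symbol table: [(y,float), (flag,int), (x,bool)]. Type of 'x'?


Lookup 'x' → type bool


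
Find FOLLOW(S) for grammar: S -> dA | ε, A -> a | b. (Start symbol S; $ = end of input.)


$ ∈ FOLLOW(S). For each A -> αBβ: add FIRST(β)\{ε} to FOLLOW(B); if β nullable, add FOLLOW(A).
FOLLOW(S) = {$}


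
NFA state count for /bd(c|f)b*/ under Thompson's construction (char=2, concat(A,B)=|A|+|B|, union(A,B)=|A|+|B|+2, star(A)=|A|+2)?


Syntax tree has 5 char leaf(s), 1 union(s), 1 star(s)
chars contribute 5×2 = 10; each union adds +2; each star adds +2
Total: 10 + 2 + 2 = 14 states


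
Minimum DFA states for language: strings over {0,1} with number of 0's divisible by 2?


Track (count of 0) mod 2: states 0..1, accept at 0
Minimal DFA: 2 states


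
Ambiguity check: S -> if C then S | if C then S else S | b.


dangling else: 'if C then if C then b else b' parses two ways
Ambiguous
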